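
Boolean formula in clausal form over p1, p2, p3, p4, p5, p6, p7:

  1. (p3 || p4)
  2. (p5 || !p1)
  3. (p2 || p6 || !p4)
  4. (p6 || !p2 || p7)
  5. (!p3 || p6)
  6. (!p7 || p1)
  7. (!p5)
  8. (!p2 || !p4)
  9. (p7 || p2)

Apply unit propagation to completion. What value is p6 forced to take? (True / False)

True

Unit clause (!p5) sets p5 = False.
In (p5 || !p1), p5 is now false; !p1 must hold, so p1 = False.
In (p1 || !p7), p1 is now false; !p7 must hold, so p7 = False.
(p7 || p2) with p7 = False leaves only p2, so p2 = True.
From (p7 || !p2 || p6) and p2 = True, p7 = False: p6 = True.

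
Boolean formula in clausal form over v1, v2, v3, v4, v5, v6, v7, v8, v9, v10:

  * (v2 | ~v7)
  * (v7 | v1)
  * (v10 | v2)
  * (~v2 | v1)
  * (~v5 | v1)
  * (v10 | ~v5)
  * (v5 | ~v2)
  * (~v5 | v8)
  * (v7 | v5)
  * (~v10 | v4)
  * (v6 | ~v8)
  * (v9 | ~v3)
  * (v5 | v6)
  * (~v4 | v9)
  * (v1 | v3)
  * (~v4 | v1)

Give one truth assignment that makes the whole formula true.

Pure literal: v1 appears only positively; assign v1 = True.
v6 occurs only positively in the remaining clauses — set v6 = True.
Set v2 = True and propagate.
  then v5 is forced to True.
  then v10 is forced to True.
  then v8 is forced to True.
  then v4 is forced to True.
  then v9 is forced to True.
v3, v7 are now unconstrained; take v3 = False, v7 = False.

v1 = T, v2 = T, v3 = F, v4 = T, v5 = T, v6 = T, v7 = F, v8 = T, v9 = T, v10 = T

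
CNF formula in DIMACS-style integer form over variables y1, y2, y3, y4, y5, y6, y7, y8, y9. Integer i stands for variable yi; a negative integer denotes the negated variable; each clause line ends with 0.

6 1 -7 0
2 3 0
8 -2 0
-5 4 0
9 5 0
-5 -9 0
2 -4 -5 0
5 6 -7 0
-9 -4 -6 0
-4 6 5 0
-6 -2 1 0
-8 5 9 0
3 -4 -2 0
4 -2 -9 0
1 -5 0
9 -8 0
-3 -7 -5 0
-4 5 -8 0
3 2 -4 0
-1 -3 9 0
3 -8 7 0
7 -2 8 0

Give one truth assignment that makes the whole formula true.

y1=F, y2=F, y3=T, y4=F, y5=F, y6=T, y7=F, y8=T, y9=T

Check each clause:
  1. (y1 | y6 | ~y7) — ~y7 is true.
  2. (y2 | y3) — y3 is true.
  3. (~y2 | y8) — y8 is true.
  4. (~y5 | y4) — ~y5 is true.
  5. (y9 | y5) — y9 is true.
  6. (~y9 | ~y5) — ~y5 is true.
  7. (y2 | ~y5 | ~y4) — ~y5 is true.
  8. (~y7 | y5 | y6) — ~y7 is true.
  9. (~y6 | ~y9 | ~y4) — ~y4 is true.
  10. (~y4 | y6 | y5) — ~y4 is true.
  11. (~y2 | y1 | ~y6) — ~y2 is true.
  12. (y5 | y9 | ~y8) — y9 is true.
  13. (y3 | ~y4 | ~y2) — y3 is true.
  14. (y4 | ~y9 | ~y2) — ~y2 is true.
  15. (y1 | ~y5) — ~y5 is true.
  16. (y9 | ~y8) — y9 is true.
  17. (~y3 | ~y7 | ~y5) — ~y7 is true.
  18. (y5 | ~y4 | ~y8) — ~y4 is true.
  19. (y3 | y2 | ~y4) — y3 is true.
  20. (y9 | ~y3 | ~y1) — y9 is true.
  21. (y3 | y7 | ~y8) — y3 is true.
  22. (~y2 | y8 | y7) — y8 is true.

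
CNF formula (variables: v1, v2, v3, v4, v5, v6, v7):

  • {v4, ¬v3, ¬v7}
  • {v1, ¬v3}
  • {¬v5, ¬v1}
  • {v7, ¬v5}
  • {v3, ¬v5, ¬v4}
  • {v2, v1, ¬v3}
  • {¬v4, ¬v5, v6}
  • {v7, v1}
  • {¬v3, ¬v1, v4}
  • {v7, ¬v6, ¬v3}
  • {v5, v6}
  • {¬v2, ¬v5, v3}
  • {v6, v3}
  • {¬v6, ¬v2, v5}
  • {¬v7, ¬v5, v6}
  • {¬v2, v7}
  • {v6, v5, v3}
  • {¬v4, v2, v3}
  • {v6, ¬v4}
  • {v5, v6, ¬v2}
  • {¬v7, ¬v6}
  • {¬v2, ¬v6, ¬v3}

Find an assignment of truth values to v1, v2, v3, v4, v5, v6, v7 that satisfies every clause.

v1 = True, v2 = False, v3 = False, v4 = False, v5 = False, v6 = True, v7 = False

Set v1 = True and propagate.
  then v5 is forced to False.
  then v6 is forced to True.
  then v2 is forced to False.
  then v7 is forced to False.
  then v3 is forced to False.
  then v4 is forced to False.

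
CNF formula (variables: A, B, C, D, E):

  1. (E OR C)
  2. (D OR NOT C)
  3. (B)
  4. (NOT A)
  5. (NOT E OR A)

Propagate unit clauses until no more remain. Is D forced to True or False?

True

(B) stands alone — B = True.
(NOT A) is a unit clause: A = False.
From (A OR NOT E) and A = False: E = False.
In (C OR E), E is now false; C must hold, so C = True.
In (D OR NOT C), NOT C is now false; D must hold, so D = True.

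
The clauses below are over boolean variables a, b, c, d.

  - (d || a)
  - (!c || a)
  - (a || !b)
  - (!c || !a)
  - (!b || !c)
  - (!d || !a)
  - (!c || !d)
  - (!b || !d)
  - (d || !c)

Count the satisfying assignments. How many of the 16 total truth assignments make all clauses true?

The models are:
  a=F b=F c=F d=T
  a=T b=F c=F d=F
  a=T b=T c=F d=F
That's 3 in total.

3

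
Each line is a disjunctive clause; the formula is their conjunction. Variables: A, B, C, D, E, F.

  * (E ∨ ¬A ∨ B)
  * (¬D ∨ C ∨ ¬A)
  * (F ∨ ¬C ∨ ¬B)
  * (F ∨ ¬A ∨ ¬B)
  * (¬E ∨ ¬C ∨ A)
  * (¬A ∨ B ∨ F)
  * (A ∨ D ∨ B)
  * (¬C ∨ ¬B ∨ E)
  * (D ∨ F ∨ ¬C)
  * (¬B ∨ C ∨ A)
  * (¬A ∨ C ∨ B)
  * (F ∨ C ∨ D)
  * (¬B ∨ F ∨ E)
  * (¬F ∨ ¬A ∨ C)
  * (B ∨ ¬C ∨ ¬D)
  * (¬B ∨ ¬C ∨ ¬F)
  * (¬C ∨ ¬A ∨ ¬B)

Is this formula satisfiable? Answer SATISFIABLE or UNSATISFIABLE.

Try A = False.
Set B = False and propagate.
  then D is forced to True.
  then C is forced to False.
E, F are now unconstrained; take E = True, F = True.
So A = False, B = False, C = False, D = True, E = True, F = True is a satisfying assignment.

SATISFIABLE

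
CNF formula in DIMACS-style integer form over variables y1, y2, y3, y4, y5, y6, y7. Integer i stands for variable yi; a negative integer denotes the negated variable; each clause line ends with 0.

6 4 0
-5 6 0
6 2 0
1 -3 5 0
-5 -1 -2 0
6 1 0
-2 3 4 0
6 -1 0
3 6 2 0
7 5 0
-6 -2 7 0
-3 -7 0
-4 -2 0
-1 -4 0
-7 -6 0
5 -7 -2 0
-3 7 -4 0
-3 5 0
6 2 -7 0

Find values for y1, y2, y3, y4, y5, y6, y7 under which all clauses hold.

y1 = False, y2 = False, y3 = False, y4 = False, y5 = True, y6 = True, y7 = False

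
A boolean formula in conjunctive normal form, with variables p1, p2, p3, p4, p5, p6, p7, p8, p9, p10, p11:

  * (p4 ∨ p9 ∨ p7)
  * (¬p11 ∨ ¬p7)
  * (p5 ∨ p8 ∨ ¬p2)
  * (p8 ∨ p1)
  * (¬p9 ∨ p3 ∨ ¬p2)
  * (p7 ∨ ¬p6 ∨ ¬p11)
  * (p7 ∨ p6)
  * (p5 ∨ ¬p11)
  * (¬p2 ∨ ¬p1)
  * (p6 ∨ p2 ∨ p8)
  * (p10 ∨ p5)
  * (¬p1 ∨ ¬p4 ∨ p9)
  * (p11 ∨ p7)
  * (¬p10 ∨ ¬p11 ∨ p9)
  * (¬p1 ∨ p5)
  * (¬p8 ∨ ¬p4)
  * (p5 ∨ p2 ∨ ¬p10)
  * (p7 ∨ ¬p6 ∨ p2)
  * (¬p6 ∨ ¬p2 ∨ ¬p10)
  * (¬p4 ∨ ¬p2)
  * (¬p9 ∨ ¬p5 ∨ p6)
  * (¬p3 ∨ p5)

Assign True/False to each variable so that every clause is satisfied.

Set p1 = False and propagate.
  then p8 is forced to True.
  then p4 is forced to False.
Branch on p2: take p2 = False.
For the remaining variables, p3 = True, p5 = True, p6 = True, p7 = True, p9 = False, p10 = True, p11 = False works.

p1 = False  p2 = False  p3 = True  p4 = False  p5 = True  p6 = True  p7 = True  p8 = True  p9 = False  p10 = True  p11 = False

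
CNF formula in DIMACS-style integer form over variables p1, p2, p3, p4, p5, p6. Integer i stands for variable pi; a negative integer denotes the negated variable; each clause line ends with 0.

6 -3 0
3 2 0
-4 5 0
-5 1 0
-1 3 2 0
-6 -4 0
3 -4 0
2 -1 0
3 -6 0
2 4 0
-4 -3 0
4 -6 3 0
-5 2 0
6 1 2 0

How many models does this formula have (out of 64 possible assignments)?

6

Satisfying assignments:
  p1=0 p2=1 p3=0 p4=0 p5=0 p6=0
  p1=0 p2=1 p3=1 p4=0 p5=0 p6=1
  p1=1 p2=1 p3=0 p4=0 p5=0 p6=0
  p1=1 p2=1 p3=0 p4=0 p5=1 p6=0
  p1=1 p2=1 p3=1 p4=0 p5=0 p6=1
  p1=1 p2=1 p3=1 p4=0 p5=1 p6=1
That's 6 in total.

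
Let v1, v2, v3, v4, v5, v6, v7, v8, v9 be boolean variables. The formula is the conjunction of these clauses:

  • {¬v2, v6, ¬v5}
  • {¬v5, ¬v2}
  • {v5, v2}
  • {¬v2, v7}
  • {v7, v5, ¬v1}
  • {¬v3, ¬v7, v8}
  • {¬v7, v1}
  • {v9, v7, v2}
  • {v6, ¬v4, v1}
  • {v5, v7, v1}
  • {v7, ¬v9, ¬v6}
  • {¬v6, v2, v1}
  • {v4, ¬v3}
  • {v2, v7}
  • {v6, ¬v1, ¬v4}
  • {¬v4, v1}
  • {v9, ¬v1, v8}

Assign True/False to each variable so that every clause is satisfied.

v1=True, v2=True, v3=False, v4=False, v5=False, v6=False, v7=True, v8=True, v9=True

v3 occurs only negated in the remaining clauses — set v3 = False.
v8 occurs only positively in the remaining clauses — set v8 = True.
Branch on v1: take v1 = True.
Set v2 = True and propagate.
  then v5 is forced to False.
  then v7 is forced to True.
The remaining clauses are satisfied by v4 = False, v6 = False, v9 = True.
Check each clause:
  1. {¬v2, v6, ¬v5} — ¬v5 is true.
  2. {¬v2, ¬v5} — ¬v5 is true.
  3. {v2, v5} — v2 is true.
  4. {v7, ¬v2} — v7 is true.
  5. {¬v1, v7, v5} — v7 is true.
  6. {¬v7, v8, ¬v3} — v8 is true.
  7. {v1, ¬v7} — v1 is true.
  8. {v2, v7, v9} — v9 is true.
  9. {v1, v6, ¬v4} — v1 is true.
  10. {v7, v1, v5} — v1 is true.
  11. {v7, ¬v9, ¬v6} — ¬v6 is true.
  12. {¬v6, v1, v2} — v1 is true.
  13. {v4, ¬v3} — ¬v3 is true.
  14. {v2, v7} — v2 is true.
  15. {v6, ¬v4, ¬v1} — ¬v4 is true.
  16. {v1, ¬v4} — v1 is true.
  17. {v9, ¬v1, v8} — v8 is true.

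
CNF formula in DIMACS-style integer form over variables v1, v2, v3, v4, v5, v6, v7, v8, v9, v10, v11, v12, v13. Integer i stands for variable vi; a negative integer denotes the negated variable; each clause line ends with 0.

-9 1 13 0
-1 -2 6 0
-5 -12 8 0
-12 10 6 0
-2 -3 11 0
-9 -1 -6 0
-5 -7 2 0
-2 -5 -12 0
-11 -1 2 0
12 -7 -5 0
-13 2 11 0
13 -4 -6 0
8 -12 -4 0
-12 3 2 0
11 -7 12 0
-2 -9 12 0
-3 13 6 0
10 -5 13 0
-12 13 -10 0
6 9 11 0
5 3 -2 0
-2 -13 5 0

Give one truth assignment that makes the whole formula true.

v1 = False, v2 = True, v3 = False, v4 = False, v5 = True, v6 = True, v7 = False, v8 = True, v9 = False, v10 = True, v11 = True, v12 = False, v13 = True

Pure literal: v4 appears only negated; assign v4 = False.
Pure literal: v7 appears only negated; assign v7 = False.
Try v1 = False.
For the remaining variables, v2 = True, v3 = False, v5 = True, v6 = True, v8 = True, v9 = False, v10 = True, v11 = True, v12 = False, v13 = True works.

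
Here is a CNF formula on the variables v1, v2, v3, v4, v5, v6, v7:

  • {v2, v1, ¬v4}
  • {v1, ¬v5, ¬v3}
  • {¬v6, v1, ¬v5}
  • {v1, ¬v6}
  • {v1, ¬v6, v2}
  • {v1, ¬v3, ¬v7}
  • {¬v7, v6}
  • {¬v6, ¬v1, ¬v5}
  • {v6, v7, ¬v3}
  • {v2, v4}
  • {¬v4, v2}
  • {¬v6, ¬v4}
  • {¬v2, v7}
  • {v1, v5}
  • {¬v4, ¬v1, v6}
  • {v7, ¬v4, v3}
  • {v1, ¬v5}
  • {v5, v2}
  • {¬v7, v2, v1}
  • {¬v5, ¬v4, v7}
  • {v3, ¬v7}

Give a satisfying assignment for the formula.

v1 = T, v2 = T, v3 = T, v4 = F, v5 = F, v6 = T, v7 = T

Try v1 = True.
Set v2 = True and propagate.
  then v7 is forced to True.
  then v6 is forced to True.
  then v5 is forced to False.
  then v4 is forced to False.
  then v3 is forced to True.
Every clause has at least one true literal under this assignment.
Check each clause:
  1. {¬v4, v1, v2} — v1 is true.
  2. {¬v5, v1, ¬v3} — v1 is true.
  3. {v1, ¬v6, ¬v5} — v1 is true.
  4. {¬v6, v1} — v1 is true.
  5. {v1, v2, ¬v6} — v1 is true.
  6. {¬v3, v1, ¬v7} — v1 is true.
  7. {¬v7, v6} — v6 is true.
  8. {¬v1, ¬v5, ¬v6} — ¬v5 is true.
  9. {v6, v7, ¬v3} — v6 is true.
  10. {v2, v4} — v2 is true.
  11. {¬v4, v2} — v2 is true.
  12. {¬v6, ¬v4} — ¬v4 is true.
  13. {v7, ¬v2} — v7 is true.
  14. {v5, v1} — v1 is true.
  15. {v6, ¬v1, ¬v4} — ¬v4 is true.
  16. {v7, ¬v4, v3} — v3 is true.
  17. {v1, ¬v5} — v1 is true.
  18. {v2, v5} — v2 is true.
  19. {v2, v1, ¬v7} — v2 is true.
  20. {¬v5, v7, ¬v4} — ¬v5 is true.
  21. {¬v7, v3} — v3 is true.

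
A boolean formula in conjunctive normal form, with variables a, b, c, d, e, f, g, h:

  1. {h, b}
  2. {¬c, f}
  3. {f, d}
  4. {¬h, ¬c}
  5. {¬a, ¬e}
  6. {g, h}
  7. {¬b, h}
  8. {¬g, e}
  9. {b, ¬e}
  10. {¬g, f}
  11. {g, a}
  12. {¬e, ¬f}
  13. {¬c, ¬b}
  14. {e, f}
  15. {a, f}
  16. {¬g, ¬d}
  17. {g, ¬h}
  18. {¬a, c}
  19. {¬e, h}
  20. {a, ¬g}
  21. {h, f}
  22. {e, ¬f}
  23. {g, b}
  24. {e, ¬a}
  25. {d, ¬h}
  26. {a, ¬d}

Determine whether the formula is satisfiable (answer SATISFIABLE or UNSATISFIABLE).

e = True:
  propagation gives a=False, b=True, h=True, c=False; an empty clause results — contradiction.
e = False:
  propagation gives g=False, h=True; an empty clause results — contradiction.
Every branch closes, so no satisfying assignment exists.

UNSATISFIABLE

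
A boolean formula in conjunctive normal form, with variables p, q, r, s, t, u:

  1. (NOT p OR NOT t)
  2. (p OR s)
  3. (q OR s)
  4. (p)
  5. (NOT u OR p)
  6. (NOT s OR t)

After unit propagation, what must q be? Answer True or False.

Unit clause (p) sets p = True.
(NOT t OR NOT p): since p = True, the clause reduces to (NOT t). t = False.
(t OR NOT s): since t = False, the clause reduces to (NOT s). s = False.
From (q OR s) and s = False: q = True.

True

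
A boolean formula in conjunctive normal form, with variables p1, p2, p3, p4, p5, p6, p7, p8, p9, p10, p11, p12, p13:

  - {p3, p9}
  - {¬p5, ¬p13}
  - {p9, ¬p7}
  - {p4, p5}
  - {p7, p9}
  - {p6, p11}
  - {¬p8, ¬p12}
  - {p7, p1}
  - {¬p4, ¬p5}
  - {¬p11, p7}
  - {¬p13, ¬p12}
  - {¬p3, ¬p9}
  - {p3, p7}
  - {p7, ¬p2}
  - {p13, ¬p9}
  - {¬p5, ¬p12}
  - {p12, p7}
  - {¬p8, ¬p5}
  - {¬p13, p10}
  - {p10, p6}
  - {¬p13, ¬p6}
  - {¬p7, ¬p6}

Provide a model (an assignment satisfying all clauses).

p1 occurs only positively in the remaining clauses — set p1 = True.
Pure literal: p2 appears only negated; assign p2 = False.
Try p3 = False.
  then p9 is forced to True.
  then p7 is forced to True.
  then p13 is forced to True.
  then p5 is forced to False.
  then p4 is forced to True.
  then p12 is forced to False.
  then p10 is forced to True.
  then p6 is forced to False.
  then p11 is forced to True.
p8 is now unconstrained; take p8 = False.
Every clause has at least one true literal under this assignment.

p1 = T, p2 = F, p3 = F, p4 = T, p5 = F, p6 = F, p7 = T, p8 = F, p9 = T, p10 = T, p11 = T, p12 = F, p13 = T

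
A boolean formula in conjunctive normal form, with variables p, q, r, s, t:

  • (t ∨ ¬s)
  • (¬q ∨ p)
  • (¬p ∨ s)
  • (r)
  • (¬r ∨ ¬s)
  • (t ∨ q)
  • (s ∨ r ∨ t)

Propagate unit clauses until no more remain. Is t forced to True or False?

True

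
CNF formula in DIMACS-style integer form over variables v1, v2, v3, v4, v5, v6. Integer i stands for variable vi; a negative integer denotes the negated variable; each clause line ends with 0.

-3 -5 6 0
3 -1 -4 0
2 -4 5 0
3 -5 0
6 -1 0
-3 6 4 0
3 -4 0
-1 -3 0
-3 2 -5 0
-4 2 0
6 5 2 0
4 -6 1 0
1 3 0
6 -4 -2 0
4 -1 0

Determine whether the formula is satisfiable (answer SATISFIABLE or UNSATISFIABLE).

SATISFIABLE

Try v1 = False.
  then v3 is forced to True.
The remaining clauses are satisfied by v2 = True, v4 = True, v5 = False, v6 = True.
So v1=F, v2=T, v3=T, v4=T, v5=F, v6=T is a satisfying assignment.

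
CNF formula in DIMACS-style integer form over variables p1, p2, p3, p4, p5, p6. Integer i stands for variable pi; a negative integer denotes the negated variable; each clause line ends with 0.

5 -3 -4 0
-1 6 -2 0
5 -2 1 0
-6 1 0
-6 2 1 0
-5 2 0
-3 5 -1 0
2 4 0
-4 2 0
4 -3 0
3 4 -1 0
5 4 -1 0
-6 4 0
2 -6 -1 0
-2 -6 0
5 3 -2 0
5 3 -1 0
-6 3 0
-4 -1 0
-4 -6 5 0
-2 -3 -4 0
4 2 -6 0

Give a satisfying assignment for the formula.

p1=0, p2=1, p3=0, p4=1, p5=1, p6=0

Check each clause:
  1. {p5, ¬p3, ¬p4} — ¬p3 is true.
  2. {¬p2, ¬p1, p6} — ¬p1 is true.
  3. {p1, p5, ¬p2} — p5 is true.
  4. {p1, ¬p6} — ¬p6 is true.
  5. {p1, p2, ¬p6} — p2 is true.
  6. {p2, ¬p5} — p2 is true.
  7. {¬p3, p5, ¬p1} — ¬p3 is true.
  8. {p2, p4} — p2 is true.
  9. {¬p4, p2} — p2 is true.
  10. {p4, ¬p3} — p4 is true.
  11. {p4, ¬p1, p3} — p4 is true.
  12. {¬p1, p4, p5} — p4 is true.
  13. {p4, ¬p6} — ¬p6 is true.
  14. {¬p1, ¬p6, p2} — ¬p6 is true.
  15. {¬p2, ¬p6} — ¬p6 is true.
  16. {p3, ¬p2, p5} — p5 is true.
  17. {¬p1, p5, p3} — p5 is true.
  18. {¬p6, p3} — ¬p6 is true.
  19. {¬p1, ¬p4} — ¬p1 is true.
  20. {¬p6, p5, ¬p4} — ¬p6 is true.
  21. {¬p3, ¬p2, ¬p4} — ¬p3 is true.
  22. {p4, p2, ¬p6} — ¬p6 is true.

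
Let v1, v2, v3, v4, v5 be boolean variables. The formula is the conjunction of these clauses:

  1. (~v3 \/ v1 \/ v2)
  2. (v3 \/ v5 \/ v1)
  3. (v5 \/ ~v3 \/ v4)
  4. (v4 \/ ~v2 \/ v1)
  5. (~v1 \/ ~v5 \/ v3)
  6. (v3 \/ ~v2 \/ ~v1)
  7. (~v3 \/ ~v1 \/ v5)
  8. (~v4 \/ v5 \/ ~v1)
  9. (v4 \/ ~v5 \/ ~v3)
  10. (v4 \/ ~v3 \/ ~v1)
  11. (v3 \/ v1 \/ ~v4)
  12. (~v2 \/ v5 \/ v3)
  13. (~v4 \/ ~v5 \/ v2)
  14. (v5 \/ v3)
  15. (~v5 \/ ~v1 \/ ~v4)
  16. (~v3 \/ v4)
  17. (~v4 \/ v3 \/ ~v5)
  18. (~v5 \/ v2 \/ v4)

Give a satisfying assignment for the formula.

Branch on v1: take v1 = False.
Branch on v2: take v2 = True.
  then v4 is forced to True.
  then v3 is forced to True.
v5 is now unconstrained; take v5 = False.
Every clause has at least one true literal under this assignment.

v1=0, v2=1, v3=1, v4=1, v5=0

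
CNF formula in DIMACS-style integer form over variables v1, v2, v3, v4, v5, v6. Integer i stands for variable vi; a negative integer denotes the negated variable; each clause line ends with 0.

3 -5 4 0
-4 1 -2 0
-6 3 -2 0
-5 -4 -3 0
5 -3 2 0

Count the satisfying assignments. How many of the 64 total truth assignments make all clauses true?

Case analysis on v3 and v2:
  v3=1, v2=1: v6 free; 5 ways for (v1,v4,v5) × 2^1 = 10.
  v3=1, v2=0: remaining (v1,v4,v5,v6) ∈ {(0,0,1,0); (0,0,1,1); (1,0,1,0); (1,0,1,1)} — 4.
  v3=0, v2=1: remaining (v1,v4,v5,v6) ∈ {(0,0,0,0); (1,0,0,0); (1,1,0,0); (1,1,1,0)} — 4.
  v3=0, v2=0: v1, v6 free; 3 ways for (v4,v5) × 2^2 = 12.
Total: 10 + 4 + 4 + 12 = 30.

30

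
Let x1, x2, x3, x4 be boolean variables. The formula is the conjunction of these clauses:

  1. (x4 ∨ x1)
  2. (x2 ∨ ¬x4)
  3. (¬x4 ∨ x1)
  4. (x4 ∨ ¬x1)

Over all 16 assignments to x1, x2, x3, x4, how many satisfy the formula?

The models are:
  x1=1 x2=1 x3=0 x4=1
  x1=1 x2=1 x3=1 x4=1
That's 2 in total.

2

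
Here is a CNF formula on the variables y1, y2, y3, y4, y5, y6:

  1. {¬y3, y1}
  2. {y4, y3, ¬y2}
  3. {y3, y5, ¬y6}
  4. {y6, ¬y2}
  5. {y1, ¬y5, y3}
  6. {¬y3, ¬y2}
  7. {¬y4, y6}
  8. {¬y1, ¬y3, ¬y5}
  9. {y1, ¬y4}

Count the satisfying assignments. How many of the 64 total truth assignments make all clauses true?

9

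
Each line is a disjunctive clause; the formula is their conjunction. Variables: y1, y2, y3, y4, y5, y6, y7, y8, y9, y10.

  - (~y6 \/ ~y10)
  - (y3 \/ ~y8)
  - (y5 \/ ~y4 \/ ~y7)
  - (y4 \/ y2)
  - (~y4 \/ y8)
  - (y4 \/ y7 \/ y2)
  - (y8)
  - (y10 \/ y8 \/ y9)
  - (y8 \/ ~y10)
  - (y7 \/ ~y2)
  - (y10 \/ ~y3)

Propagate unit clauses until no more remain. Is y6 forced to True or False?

False

(y8) stands alone — y8 = True.
In (y3 \/ ~y8), ~y8 is now false; y3 must hold, so y3 = True.
From (y10 \/ ~y3) and y3 = True: y10 = True.
(~y6 \/ ~y10): since y10 = True, the clause reduces to (~y6). y6 = False.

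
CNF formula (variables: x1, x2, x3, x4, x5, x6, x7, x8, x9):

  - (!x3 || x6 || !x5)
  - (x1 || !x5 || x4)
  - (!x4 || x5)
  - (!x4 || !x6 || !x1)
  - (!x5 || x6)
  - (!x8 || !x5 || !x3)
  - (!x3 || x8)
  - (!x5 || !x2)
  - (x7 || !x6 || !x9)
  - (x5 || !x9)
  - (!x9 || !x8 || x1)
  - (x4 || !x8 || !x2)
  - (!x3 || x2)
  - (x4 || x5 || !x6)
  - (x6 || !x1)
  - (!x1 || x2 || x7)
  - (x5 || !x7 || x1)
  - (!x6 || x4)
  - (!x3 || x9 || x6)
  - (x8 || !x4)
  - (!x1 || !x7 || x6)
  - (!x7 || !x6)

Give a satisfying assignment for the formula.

x1=False, x2=False, x3=False, x4=False, x5=False, x6=False, x7=False, x8=True, x9=False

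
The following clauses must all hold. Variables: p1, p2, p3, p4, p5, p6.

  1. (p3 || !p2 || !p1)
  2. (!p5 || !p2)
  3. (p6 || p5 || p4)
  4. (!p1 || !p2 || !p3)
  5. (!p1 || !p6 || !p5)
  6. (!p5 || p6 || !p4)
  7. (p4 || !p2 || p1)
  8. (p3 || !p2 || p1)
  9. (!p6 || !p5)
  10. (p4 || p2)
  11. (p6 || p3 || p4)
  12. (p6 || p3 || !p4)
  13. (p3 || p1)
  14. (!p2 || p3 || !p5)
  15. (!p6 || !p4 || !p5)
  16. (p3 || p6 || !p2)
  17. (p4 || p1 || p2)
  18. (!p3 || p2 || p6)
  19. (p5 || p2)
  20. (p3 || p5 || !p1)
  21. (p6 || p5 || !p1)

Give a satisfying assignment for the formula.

p1 = False, p2 = True, p3 = True, p4 = True, p5 = False, p6 = False

Check each clause:
  1. (p3 || !p2 || !p1) — p3 is true.
  2. (!p5 || !p2) — !p5 is true.
  3. (p5 || p4 || p6) — p4 is true.
  4. (!p2 || !p1 || !p3) — !p1 is true.
  5. (!p6 || !p1 || !p5) — !p6 is true.
  6. (p6 || !p4 || !p5) — !p5 is true.
  7. (p4 || !p2 || p1) — p4 is true.
  8. (p1 || p3 || !p2) — p3 is true.
  9. (!p6 || !p5) — !p6 is true.
  10. (p2 || p4) — p2 is true.
  11. (p6 || p3 || p4) — p3 is true.
  12. (p3 || p6 || !p4) — p3 is true.
  13. (p3 || p1) — p3 is true.
  14. (!p5 || p3 || !p2) — p3 is true.
  15. (!p5 || !p6 || !p4) — !p6 is true.
  16. (p6 || p3 || !p2) — p3 is true.
  17. (p4 || p1 || p2) — p2 is true.
  18. (p2 || !p3 || p6) — p2 is true.
  19. (p5 || p2) — p2 is true.
  20. (p5 || !p1 || p3) — p3 is true.
  21. (p5 || p6 || !p1) — !p1 is true.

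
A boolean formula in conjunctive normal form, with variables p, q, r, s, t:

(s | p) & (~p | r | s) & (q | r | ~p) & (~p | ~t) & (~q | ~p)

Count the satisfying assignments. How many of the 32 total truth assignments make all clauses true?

10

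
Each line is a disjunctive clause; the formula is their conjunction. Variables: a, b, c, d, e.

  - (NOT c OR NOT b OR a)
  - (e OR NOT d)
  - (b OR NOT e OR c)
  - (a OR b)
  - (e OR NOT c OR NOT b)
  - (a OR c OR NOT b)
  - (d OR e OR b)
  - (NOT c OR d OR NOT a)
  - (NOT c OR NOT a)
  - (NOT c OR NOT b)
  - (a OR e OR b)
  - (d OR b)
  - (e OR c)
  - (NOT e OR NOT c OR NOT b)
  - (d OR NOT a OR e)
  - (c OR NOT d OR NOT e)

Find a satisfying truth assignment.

a=True  b=True  c=False  d=False  e=True

Check each clause:
  1. (NOT b OR NOT c OR a) — a is true.
  2. (e OR NOT d) — NOT d is true.
  3. (b OR c OR NOT e) — b is true.
  4. (b OR a) — a is true.
  5. (NOT c OR e OR NOT b) — NOT c is true.
  6. (c OR a OR NOT b) — a is true.
  7. (e OR d OR b) — b is true.
  8. (NOT a OR NOT c OR d) — NOT c is true.
  9. (NOT a OR NOT c) — NOT c is true.
  10. (NOT c OR NOT b) — NOT c is true.
  11. (b OR a OR e) — a is true.
  12. (b OR d) — b is true.
  13. (e OR c) — e is true.
  14. (NOT e OR NOT c OR NOT b) — NOT c is true.
  15. (d OR e OR NOT a) — e is true.
  16. (NOT d OR NOT e OR c) — NOT d is true.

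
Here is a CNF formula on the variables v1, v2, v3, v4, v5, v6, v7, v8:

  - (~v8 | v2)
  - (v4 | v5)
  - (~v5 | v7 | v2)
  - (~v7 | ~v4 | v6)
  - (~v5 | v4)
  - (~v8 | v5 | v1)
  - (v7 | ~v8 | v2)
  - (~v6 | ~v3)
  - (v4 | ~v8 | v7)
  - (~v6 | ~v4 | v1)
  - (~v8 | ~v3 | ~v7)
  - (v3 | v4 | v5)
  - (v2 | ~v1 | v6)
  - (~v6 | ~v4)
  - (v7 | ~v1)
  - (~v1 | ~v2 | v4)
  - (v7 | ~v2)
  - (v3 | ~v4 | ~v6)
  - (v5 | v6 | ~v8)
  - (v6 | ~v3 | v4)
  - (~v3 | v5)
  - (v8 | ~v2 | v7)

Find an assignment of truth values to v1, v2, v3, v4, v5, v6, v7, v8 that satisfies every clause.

v1 = 0, v2 = 0, v3 = 0, v4 = 1, v5 = 0, v6 = 0, v7 = 0, v8 = 0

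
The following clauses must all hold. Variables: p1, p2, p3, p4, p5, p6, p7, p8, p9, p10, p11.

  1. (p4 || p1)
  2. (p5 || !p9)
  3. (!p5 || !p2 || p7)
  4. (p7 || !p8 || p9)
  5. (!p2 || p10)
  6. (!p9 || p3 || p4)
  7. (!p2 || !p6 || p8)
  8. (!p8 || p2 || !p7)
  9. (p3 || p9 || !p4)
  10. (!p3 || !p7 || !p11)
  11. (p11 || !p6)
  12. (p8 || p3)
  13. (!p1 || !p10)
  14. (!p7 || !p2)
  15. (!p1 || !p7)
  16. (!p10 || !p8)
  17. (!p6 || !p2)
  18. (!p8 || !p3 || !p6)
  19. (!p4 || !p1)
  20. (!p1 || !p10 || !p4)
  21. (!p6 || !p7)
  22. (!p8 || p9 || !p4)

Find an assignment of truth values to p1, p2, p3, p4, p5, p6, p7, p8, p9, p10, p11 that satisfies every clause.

p1=F, p2=F, p3=T, p4=T, p5=T, p6=F, p7=F, p8=F, p9=F, p10=T, p11=T

Pure literal: p6 appears only negated; assign p6 = False.
Set p1 = False and propagate.
  then p4 is forced to True.
The remaining clauses are satisfied by p2 = False, p3 = True, p5 = True, p7 = False, p8 = False, p9 = False, p10 = True, p11 = True.
Every clause has at least one true literal under this assignment.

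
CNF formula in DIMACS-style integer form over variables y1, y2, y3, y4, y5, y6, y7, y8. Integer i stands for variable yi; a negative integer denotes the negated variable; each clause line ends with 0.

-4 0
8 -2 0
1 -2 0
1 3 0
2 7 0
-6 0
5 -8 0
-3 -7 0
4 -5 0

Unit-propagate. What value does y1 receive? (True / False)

True

(~y4) stands alone — y4 = False.
(~y6) stands alone — y6 = False.
In (y4 \/ ~y5), y4 is now false; ~y5 must hold, so y5 = False.
(~y8 \/ y5) with y5 = False leaves only ~y8, so y8 = False.
(y8 \/ ~y2): since y8 = False, the clause reduces to (~y2). y2 = False.
From (y2 \/ y7) and y2 = False: y7 = True.
In (~y7 \/ ~y3), ~y7 is now false; ~y3 must hold, so y3 = False.
(y1 \/ y3) with y3 = False leaves only y1, so y1 = True.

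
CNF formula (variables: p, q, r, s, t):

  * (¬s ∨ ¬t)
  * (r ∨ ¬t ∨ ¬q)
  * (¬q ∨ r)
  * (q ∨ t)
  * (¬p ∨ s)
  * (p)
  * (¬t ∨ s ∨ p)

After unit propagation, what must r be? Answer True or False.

True

(p) stands alone — p = True.
In (¬p ∨ s), ¬p is now false; s must hold, so s = True.
From (¬s ∨ ¬t) and s = True: t = False.
From (t ∨ q) and t = False: q = True.
(r ∨ ¬q): since q = True, the clause reduces to (r). r = True.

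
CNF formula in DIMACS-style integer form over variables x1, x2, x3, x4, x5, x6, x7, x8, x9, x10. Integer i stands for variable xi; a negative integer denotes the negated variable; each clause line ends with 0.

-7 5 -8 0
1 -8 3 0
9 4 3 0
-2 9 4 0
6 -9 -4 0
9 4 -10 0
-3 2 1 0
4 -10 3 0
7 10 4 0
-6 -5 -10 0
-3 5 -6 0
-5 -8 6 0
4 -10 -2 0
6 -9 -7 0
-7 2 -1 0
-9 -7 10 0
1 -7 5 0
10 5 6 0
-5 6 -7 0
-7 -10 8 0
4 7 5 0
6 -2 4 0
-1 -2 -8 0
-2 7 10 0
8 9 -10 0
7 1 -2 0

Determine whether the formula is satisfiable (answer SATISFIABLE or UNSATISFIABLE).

SATISFIABLE

Branch on x1: take x1 = False.
Set x2 = False and propagate.
  then x3 is forced to False.
  then x8 is forced to False.
The remaining clauses are satisfied by x4 = True, x5 = False, x6 = True, x7 = False, x9 = True, x10 = False.
So x1=0  x2=0  x3=0  x4=1  x5=0  x6=1  x7=0  x8=0  x9=1  x10=0 is a satisfying assignment.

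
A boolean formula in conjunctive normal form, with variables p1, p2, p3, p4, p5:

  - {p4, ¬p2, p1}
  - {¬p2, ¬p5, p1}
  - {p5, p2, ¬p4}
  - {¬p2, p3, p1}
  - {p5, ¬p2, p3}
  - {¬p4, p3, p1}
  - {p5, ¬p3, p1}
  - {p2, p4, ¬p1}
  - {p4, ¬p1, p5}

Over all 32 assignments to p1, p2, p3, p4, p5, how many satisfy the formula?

11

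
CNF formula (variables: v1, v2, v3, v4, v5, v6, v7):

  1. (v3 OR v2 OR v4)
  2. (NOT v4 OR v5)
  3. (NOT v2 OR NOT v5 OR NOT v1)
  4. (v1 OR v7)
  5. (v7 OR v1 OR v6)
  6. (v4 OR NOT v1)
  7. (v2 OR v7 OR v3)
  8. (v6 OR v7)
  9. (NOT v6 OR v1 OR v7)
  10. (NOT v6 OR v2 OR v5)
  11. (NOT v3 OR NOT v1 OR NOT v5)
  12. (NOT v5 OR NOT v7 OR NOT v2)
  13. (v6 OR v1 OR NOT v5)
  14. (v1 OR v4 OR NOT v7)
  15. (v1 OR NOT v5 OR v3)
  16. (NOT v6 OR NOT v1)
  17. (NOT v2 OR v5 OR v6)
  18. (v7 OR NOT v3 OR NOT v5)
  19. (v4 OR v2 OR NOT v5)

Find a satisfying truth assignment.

v1 = True, v2 = False, v3 = False, v4 = True, v5 = True, v6 = False, v7 = True

Check each clause:
  1. (v3 OR v4 OR v2) — v4 is true.
  2. (NOT v4 OR v5) — v5 is true.
  3. (NOT v2 OR NOT v1 OR NOT v5) — NOT v2 is true.
  4. (v7 OR v1) — v1 is true.
  5. (v1 OR v7 OR v6) — v1 is true.
  6. (NOT v1 OR v4) — v4 is true.
  7. (v7 OR v3 OR v2) — v7 is true.
  8. (v7 OR v6) — v7 is true.
  9. (v1 OR v7 OR NOT v6) — v1 is true.
  10. (v2 OR NOT v6 OR v5) — NOT v6 is true.
  11. (NOT v5 OR NOT v3 OR NOT v1) — NOT v3 is true.
  12. (NOT v2 OR NOT v5 OR NOT v7) — NOT v2 is true.
  13. (NOT v5 OR v6 OR v1) — v1 is true.
  14. (v1 OR v4 OR NOT v7) — v4 is true.
  15. (v1 OR NOT v5 OR v3) — v1 is true.
  16. (NOT v6 OR NOT v1) — NOT v6 is true.
  17. (v5 OR NOT v2 OR v6) — v5 is true.
  18. (NOT v3 OR NOT v5 OR v7) — NOT v3 is true.
  19. (v4 OR v2 OR NOT v5) — v4 is true.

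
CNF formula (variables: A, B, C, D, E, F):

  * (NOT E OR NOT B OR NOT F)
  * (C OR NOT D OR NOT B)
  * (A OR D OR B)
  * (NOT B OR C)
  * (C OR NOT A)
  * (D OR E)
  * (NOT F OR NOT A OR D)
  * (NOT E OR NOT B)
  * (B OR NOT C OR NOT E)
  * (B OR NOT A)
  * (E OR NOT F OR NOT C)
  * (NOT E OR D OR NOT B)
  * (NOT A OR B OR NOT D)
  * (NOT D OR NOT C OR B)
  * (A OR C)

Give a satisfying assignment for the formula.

A = True, B = True, C = True, D = True, E = False, F = False

Pure literal: F appears only negated; assign F = False.
Try A = True.
  then C is forced to True.
  then B is forced to True.
  then E is forced to False.
  then D is forced to True.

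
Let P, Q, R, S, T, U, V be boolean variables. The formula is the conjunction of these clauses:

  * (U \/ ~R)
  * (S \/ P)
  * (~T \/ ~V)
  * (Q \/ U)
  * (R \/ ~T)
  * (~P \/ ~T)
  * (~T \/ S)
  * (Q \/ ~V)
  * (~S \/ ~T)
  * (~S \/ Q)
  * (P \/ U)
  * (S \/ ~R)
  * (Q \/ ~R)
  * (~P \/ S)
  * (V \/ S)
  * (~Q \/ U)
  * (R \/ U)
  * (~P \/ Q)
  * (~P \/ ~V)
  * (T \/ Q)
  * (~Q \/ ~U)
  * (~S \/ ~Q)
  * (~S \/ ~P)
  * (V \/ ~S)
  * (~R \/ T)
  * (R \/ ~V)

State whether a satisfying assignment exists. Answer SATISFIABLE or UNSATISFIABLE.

S = True:
  propagation gives T=False, Q=True; an empty clause results — contradiction.
S = False:
  propagation gives P=True; an empty clause results — contradiction.
Every branch closes, so no satisfying assignment exists.

UNSATISFIABLE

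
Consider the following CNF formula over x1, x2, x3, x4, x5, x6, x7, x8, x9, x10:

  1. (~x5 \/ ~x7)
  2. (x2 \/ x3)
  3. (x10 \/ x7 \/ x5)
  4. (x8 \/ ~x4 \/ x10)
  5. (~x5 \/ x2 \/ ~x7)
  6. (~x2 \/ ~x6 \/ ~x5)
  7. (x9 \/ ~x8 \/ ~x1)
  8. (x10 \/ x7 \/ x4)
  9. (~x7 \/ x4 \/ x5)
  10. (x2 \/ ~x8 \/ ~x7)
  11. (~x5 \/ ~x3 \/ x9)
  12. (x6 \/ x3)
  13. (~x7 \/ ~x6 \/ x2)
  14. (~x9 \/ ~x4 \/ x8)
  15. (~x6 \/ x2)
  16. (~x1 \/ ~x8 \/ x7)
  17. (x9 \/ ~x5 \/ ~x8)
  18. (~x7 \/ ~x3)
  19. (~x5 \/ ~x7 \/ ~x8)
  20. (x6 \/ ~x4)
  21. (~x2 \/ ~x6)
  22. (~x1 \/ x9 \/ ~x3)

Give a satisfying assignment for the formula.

x1 = T  x2 = T  x3 = T  x4 = F  x5 = T  x6 = F  x7 = F  x8 = F  x9 = T  x10 = T

Check each clause:
  1. (~x5 \/ ~x7) — ~x7 is true.
  2. (x2 \/ x3) — x2 is true.
  3. (x7 \/ x5 \/ x10) — x10 is true.
  4. (x8 \/ ~x4 \/ x10) — x10 is true.
  5. (x2 \/ ~x7 \/ ~x5) — ~x7 is true.
  6. (~x6 \/ ~x5 \/ ~x2) — ~x6 is true.
  7. (~x8 \/ x9 \/ ~x1) — ~x8 is true.
  8. (x4 \/ x7 \/ x10) — x10 is true.
  9. (x4 \/ ~x7 \/ x5) — ~x7 is true.
  10. (~x8 \/ ~x7 \/ x2) — ~x8 is true.
  11. (x9 \/ ~x3 \/ ~x5) — x9 is true.
  12. (x6 \/ x3) — x3 is true.
  13. (~x6 \/ x2 \/ ~x7) — ~x7 is true.
  14. (~x9 \/ x8 \/ ~x4) — ~x4 is true.
  15. (x2 \/ ~x6) — x2 is true.
  16. (x7 \/ ~x8 \/ ~x1) — ~x8 is true.
  17. (x9 \/ ~x5 \/ ~x8) — ~x8 is true.
  18. (~x3 \/ ~x7) — ~x7 is true.
  19. (~x5 \/ ~x8 \/ ~x7) — ~x8 is true.
  20. (~x4 \/ x6) — ~x4 is true.
  21. (~x2 \/ ~x6) — ~x6 is true.
  22. (~x1 \/ x9 \/ ~x3) — x9 is true.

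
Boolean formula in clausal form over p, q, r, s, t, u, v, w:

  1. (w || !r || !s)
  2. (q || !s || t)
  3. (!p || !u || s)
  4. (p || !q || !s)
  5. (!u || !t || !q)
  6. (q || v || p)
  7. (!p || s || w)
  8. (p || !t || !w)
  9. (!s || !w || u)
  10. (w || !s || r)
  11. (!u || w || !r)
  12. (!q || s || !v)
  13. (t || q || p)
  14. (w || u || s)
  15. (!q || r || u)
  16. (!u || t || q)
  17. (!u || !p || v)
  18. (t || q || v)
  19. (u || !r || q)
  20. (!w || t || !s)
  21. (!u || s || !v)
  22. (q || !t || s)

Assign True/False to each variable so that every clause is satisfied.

Try p = False.
The remaining clauses are satisfied by q = True, r = True, s = False, t = False, u = False, v = False, w = True.
Every clause has at least one true literal under this assignment.

p = False, q = True, r = True, s = False, t = False, u = False, v = False, w = True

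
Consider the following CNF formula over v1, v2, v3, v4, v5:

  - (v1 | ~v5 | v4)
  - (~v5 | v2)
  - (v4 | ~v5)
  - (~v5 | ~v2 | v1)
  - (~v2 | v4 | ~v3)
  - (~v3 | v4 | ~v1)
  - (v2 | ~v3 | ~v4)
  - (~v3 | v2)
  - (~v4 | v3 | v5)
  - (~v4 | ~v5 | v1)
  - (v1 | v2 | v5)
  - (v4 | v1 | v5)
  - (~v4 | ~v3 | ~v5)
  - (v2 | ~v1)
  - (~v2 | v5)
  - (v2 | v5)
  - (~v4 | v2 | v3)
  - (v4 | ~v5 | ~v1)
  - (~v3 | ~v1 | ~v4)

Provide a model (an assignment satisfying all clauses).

v1=True, v2=True, v3=False, v4=True, v5=True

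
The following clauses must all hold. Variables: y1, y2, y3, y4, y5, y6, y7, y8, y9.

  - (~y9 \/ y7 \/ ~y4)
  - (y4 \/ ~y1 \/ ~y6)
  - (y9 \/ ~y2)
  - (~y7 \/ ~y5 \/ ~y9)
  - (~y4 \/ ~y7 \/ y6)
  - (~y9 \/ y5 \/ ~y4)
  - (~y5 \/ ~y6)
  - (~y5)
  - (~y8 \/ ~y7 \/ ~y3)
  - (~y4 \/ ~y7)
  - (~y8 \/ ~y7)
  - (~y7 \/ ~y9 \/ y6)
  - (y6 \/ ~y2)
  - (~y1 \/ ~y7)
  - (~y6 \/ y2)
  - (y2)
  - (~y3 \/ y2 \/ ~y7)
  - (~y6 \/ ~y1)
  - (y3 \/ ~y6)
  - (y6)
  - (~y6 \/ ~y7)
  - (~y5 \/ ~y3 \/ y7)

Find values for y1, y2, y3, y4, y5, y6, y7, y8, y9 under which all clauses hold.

y1 = 0, y2 = 1, y3 = 1, y4 = 0, y5 = 0, y6 = 1, y7 = 0, y8 = 0, y9 = 1

Check each clause:
  1. (y7 \/ ~y4 \/ ~y9) — ~y4 is true.
  2. (y4 \/ ~y6 \/ ~y1) — ~y1 is true.
  3. (y9 \/ ~y2) — y9 is true.
  4. (~y7 \/ ~y5 \/ ~y9) — ~y7 is true.
  5. (~y7 \/ y6 \/ ~y4) — ~y7 is true.
  6. (y5 \/ ~y9 \/ ~y4) — ~y4 is true.
  7. (~y6 \/ ~y5) — ~y5 is true.
  8. (~y5) — ~y5 is true.
  9. (~y7 \/ ~y8 \/ ~y3) — ~y8 is true.
  10. (~y4 \/ ~y7) — ~y7 is true.
  11. (~y8 \/ ~y7) — ~y8 is true.
  12. (~y7 \/ y6 \/ ~y9) — ~y7 is true.
  13. (y6 \/ ~y2) — y6 is true.
  14. (~y7 \/ ~y1) — ~y7 is true.
  15. (y2 \/ ~y6) — y2 is true.
  16. (y2) — y2 is true.
  17. (~y3 \/ y2 \/ ~y7) — ~y7 is true.
  18. (~y1 \/ ~y6) — ~y1 is true.
  19. (y3 \/ ~y6) — y3 is true.
  20. (y6) — y6 is true.
  21. (~y6 \/ ~y7) — ~y7 is true.
  22. (~y5 \/ ~y3 \/ y7) — ~y5 is true.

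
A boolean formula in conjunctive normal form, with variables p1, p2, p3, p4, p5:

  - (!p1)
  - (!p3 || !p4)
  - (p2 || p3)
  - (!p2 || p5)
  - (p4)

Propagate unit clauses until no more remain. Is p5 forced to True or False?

Unit clause (!p1) sets p1 = False.
(p4) is a unit clause: p4 = True.
(!p3 || !p4) with p4 = True leaves only !p3, so p3 = False.
(p2 || p3) with p3 = False leaves only p2, so p2 = True.
From (p5 || !p2) and p2 = True: p5 = True.

True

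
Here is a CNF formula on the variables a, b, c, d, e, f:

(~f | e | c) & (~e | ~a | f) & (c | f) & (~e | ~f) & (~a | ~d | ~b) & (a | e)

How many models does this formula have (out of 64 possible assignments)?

10

Case analysis on e and f:
  e=T, f=T: a clause becomes empty — 0.
  e=T, f=F: remaining (a,b,c,d) ∈ {(F,F,T,F); (F,F,T,T); (F,T,T,F); (F,T,T,T)} — 4.
  e=F, f=T: remaining (a,b,c,d) ∈ {(T,F,T,F); (T,F,T,T); (T,T,T,F)} — 3.
  e=F, f=F: remaining (a,b,c,d) ∈ {(T,F,T,F); (T,F,T,T); (T,T,T,F)} — 3.
Total: 0 + 4 + 3 + 3 = 10.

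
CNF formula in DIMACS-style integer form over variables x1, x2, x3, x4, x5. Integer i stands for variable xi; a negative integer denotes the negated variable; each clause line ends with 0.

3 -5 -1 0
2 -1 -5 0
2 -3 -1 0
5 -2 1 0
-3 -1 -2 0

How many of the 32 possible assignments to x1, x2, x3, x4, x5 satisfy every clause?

Case analysis on x1 and x2:
  x1=1, x2=1: remaining (x3,x4,x5) ∈ {(0,0,0); (0,1,0)} — 2.
  x1=1, x2=0: remaining (x3,x4,x5) ∈ {(0,0,0); (0,1,0)} — 2.
  x1=0, x2=1: remaining (x3,x4,x5) ∈ {(0,0,1); (0,1,1); (1,0,1); (1,1,1)} — 4.
  x1=0, x2=0: x3, x4, x5 free → 2^3 = 8.
Total: 2 + 2 + 4 + 8 = 16.

16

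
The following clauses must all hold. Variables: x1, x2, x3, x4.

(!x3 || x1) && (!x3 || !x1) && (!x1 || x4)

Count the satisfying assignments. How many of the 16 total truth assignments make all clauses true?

Satisfying assignments:
  x1=F x2=F x3=F x4=F
  x1=F x2=F x3=F x4=T
  x1=F x2=T x3=F x4=F
  x1=F x2=T x3=F x4=T
  x1=T x2=F x3=F x4=T
  x1=T x2=T x3=F x4=T
That's 6 in total.

6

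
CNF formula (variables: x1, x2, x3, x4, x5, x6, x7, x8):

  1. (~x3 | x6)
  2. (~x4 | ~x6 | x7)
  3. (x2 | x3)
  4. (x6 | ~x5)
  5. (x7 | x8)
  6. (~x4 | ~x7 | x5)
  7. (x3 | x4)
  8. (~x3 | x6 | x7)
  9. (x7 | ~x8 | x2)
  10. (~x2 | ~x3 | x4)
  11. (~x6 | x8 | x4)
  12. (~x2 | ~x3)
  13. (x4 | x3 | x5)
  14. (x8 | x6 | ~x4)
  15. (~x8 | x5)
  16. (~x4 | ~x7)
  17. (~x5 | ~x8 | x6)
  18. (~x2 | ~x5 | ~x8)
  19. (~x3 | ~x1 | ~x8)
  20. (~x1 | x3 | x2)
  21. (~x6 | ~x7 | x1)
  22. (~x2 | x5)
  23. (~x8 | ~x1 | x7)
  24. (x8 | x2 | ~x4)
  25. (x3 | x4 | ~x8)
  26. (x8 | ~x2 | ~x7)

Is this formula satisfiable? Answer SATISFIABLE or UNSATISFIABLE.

x8 = True:
  propagation gives x5=True, x6=True, x2=False, x3=True; an empty clause results — contradiction.
x8 = False:
  propagation gives x7=True, x4=False, x3=True, x6=True; an empty clause results — contradiction.
Every branch closes, so no satisfying assignment exists.

UNSATISFIABLE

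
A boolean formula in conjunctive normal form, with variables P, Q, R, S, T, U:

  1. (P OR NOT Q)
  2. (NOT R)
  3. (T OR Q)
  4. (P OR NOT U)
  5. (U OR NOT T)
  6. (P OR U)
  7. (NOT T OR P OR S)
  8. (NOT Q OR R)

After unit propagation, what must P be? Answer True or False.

(NOT R) is a unit clause: R = False.
From (R OR NOT Q) and R = False: Q = False.
In (Q OR T), Q is now false; T must hold, so T = True.
From (U OR NOT T) and T = True: U = True.
In (NOT U OR P), NOT U is now false; P must hold, so P = True.

True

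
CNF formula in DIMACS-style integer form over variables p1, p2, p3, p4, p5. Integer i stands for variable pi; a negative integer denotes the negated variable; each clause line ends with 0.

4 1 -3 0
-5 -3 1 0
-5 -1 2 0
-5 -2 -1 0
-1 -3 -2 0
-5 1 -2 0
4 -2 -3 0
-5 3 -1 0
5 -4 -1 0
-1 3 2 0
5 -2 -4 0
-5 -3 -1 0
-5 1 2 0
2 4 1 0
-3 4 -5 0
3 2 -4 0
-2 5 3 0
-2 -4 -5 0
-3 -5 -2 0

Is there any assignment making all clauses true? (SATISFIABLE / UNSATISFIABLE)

SATISFIABLE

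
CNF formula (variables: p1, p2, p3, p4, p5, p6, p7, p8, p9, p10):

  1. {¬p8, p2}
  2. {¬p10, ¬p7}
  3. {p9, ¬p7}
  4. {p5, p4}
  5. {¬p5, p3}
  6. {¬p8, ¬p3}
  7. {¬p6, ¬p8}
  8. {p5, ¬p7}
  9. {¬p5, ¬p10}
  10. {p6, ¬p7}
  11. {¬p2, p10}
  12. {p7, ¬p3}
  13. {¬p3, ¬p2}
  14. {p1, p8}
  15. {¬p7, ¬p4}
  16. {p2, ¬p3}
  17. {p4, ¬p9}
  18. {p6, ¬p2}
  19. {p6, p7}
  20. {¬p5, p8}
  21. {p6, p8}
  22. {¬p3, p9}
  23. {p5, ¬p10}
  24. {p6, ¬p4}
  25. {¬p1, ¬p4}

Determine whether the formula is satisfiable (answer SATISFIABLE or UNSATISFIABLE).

UNSATISFIABLE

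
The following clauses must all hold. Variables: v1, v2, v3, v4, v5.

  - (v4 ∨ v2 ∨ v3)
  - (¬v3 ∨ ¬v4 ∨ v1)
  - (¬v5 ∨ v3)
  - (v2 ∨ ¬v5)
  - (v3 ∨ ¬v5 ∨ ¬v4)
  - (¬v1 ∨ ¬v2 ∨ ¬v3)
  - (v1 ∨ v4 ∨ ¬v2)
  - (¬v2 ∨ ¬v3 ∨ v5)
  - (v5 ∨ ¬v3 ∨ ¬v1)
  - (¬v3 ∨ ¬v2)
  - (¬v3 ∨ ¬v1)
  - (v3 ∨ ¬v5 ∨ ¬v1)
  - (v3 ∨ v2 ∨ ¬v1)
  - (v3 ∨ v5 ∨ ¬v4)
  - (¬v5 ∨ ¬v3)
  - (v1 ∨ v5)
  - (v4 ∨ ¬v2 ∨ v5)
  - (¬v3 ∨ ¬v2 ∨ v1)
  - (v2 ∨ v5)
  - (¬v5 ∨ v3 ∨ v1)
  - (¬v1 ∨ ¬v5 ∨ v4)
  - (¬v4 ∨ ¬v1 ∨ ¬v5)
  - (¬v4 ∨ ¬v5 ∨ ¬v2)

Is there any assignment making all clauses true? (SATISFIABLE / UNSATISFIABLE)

v3 = True:
  propagation gives v2=False, v5=False; an empty clause results — contradiction.
v3 = False:
  propagation gives v5=False, v4=False, v2=True; an empty clause results — contradiction.
Every branch closes, so no satisfying assignment exists.

UNSATISFIABLE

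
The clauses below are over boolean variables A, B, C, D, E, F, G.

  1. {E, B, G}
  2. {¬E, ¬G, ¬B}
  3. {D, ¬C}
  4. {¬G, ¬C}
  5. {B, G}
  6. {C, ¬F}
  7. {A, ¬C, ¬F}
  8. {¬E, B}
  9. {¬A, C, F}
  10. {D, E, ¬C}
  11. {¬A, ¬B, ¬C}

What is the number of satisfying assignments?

10

Case analysis on C and B:
  C=1, B=1: remaining (A,D,E,F,G) ∈ {(0,1,0,0,0); (0,1,1,0,0)} — 2.
  C=1, B=0: a clause becomes empty — 0.
  C=0, B=1: D free; 3 ways for (A,E,F,G) × 2^1 = 6.
  C=0, B=0: remaining (A,D,E,F,G) ∈ {(0,0,0,0,1); (0,1,0,0,1)} — 2.
Total: 2 + 0 + 6 + 2 = 10.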